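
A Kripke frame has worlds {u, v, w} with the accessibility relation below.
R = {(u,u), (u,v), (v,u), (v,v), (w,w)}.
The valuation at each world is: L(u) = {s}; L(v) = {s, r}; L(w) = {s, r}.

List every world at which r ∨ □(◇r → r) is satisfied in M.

v, w

Recall that □ψ holds at a world iff ψ holds at every accessible world, and ◇ψ holds iff ψ holds at some accessible world.
Let φ = r ∨ □(◇r → r). Evaluate φ at each world:
  u (successors {u, v}): φ is false.
  v (successors {u, v}): φ is true.
  w (successors {w}): φ is true.
For instance, at w:
  At w: r is true, □(◇r → r) is true, so r ∨ □(◇r → r) is true.
    At w: □(◇r → r) requires ◇r → r at every successor {w}.
      At w: ◇r → r is true.
    So □(◇r → r) is true at w.
Satisfying worlds: {v, w}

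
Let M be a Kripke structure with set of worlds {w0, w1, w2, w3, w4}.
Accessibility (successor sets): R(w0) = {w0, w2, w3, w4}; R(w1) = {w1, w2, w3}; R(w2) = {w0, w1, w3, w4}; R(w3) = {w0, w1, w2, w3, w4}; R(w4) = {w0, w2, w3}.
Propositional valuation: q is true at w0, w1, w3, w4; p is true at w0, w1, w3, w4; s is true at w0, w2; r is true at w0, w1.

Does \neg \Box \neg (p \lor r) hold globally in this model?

Recall that \Box ψ holds at a world iff ψ holds at every accessible world, and \Diamond ψ holds iff ψ holds at some accessible world.
Let φ = \neg \Box \neg (p \lor r). Evaluate φ at each world:
  w0 (successors {w0, w2, w3, w4}): φ is true.
  w1 (successors {w1, w2, w3}): φ is true.
  w2 (successors {w0, w1, w3, w4}): φ is true.
  w3 (successors {w0, w1, w2, w3, w4}): φ is true.
  w4 (successors {w0, w2, w3}): φ is true.
For instance, at w4:
  At w4: \Box \neg (p \lor r) is false, so \neg \Box \neg (p \lor r) is true.
    At w4: \Box \neg (p \lor r) requires \neg (p \lor r) at every successor {w0, w2, w3}.
      \neg (p \lor r) fails at w0, so \Box \neg (p \lor r) is false at w4.

Yes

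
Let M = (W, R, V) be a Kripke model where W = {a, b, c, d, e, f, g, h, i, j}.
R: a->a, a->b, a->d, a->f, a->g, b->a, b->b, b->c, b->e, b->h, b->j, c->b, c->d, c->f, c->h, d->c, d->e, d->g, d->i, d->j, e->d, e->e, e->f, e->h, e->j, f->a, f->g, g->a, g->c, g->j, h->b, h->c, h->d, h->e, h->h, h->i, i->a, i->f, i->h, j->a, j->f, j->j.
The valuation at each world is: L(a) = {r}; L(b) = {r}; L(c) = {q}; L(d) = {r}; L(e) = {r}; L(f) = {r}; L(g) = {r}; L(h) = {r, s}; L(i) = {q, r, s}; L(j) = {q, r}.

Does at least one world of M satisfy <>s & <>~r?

Let φ = <>s & <>~r. Evaluate φ at each world:
  a (successors {a, b, d, f, g}): φ is false.
  b (successors {a, b, c, e, h, j}): φ is true.
  c (successors {b, d, f, h}): φ is false.
  d (successors {c, e, g, i, j}): φ is true.
  e (successors {d, e, f, h, j}): φ is false.
  f (successors {a, g}): φ is false.
  g (successors {a, c, j}): φ is false.
  h (successors {b, c, d, e, h, i}): φ is true.
  i (successors {a, f, h}): φ is false.
  j (successors {a, f, j}): φ is false.
Detail at b (witness):
  At b: <>s is true, <>~r is true, so <>s & <>~r is true.
    At b: <>s requires s at some successor in {a, b, c, e, h, j}.
      s holds at h, so <>s is true at b.
    At b: <>~r requires ~r at some successor in {a, b, c, e, h, j}.
      ~r holds at c, so <>~r is true at b.

Yes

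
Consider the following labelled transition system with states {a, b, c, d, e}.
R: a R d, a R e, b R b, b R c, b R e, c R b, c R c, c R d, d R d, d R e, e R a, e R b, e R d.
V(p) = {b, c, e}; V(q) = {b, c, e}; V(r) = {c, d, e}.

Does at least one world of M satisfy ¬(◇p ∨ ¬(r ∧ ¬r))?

Let φ = ¬(◇p ∨ ¬(r ∧ ¬r)). Evaluate φ at each world:
  a (successors {d, e}): φ is false.
  b (successors {b, c, e}): φ is false.
  c (successors {b, c, d}): φ is false.
  d (successors {d, e}): φ is false.
  e (successors {a, b, d}): φ is false.
For instance, at c:
  At c: ◇p ∨ ¬(r ∧ ¬r) is true, so ¬(◇p ∨ ¬(r ∧ ¬r)) is false.
    At c: ◇p is true, ¬(r ∧ ¬r) is true, so ◇p ∨ ¬(r ∧ ¬r) is true.
      At c: ◇p requires p at some successor in {b, c, d}.
        p holds at b, so ◇p is true at c.

No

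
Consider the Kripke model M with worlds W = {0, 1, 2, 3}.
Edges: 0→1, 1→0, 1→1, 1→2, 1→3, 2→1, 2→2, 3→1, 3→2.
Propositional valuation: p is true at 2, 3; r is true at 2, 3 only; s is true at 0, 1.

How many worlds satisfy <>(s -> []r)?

3

Recall that []ψ holds at a world iff ψ holds at every accessible world, and <>ψ holds iff ψ holds at some accessible world.
Let φ = <>(s -> []r). Evaluate φ at each world:
  0 (successors {1}): φ is false.
  1 (successors {0, 1, 2, 3}): φ is true.
  2 (successors {1, 2}): φ is true.
  3 (successors {1, 2}): φ is true.
For instance, at 0:
  At 0: <>(s -> []r) requires s -> []r at some successor in {1}.
    At 1: s -> []r is false.
  So <>(s -> []r) is false at 0.
Satisfying worlds: {1, 2, 3}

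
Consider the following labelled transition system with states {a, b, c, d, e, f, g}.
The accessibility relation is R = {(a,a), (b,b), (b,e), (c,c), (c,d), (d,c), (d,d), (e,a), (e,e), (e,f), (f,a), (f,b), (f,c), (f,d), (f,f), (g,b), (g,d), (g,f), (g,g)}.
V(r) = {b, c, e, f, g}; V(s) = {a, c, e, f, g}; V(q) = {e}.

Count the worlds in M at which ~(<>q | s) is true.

1

Let φ = ~(<>q | s). Evaluate φ at each world:
  a (successors {a}): φ is false.
  b (successors {b, e}): φ is false.
  c (successors {c, d}): φ is false.
  d (successors {c, d}): φ is true.
  e (successors {a, e, f}): φ is false.
  f (successors {a, b, c, d, f}): φ is false.
  g (successors {b, d, f, g}): φ is false.
For instance, at e:
  At e: <>q | s is true, so ~(<>q | s) is false.
    At e: <>q is true, s is true, so <>q | s is true.
      At e: <>q requires q at some successor in {a, e, f}.
        q holds at e, so <>q is true at e.
Satisfying worlds: {d}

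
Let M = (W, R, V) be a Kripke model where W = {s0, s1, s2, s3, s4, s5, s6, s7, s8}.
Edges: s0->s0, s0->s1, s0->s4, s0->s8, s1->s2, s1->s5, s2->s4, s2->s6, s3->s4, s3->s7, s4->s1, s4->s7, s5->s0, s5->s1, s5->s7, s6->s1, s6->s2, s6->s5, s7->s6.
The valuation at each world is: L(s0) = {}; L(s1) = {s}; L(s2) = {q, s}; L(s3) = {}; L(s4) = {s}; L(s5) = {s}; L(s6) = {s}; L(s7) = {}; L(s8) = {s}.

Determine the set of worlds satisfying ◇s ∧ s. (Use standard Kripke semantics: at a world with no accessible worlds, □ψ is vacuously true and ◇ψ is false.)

s1, s2, s4, s5, s6

Let φ = ◇s ∧ s. Evaluate φ at each world:
  s0 (successors {s0, s1, s4, s8}): φ is false.
  s1 (successors {s2, s5}): φ is true.
  s2 (successors {s4, s6}): φ is true.
  s3 (successors {s4, s7}): φ is false.
  s4 (successors {s1, s7}): φ is true.
  s5 (successors {s0, s1, s7}): φ is true.
  s6 (successors {s1, s2, s5}): φ is true.
  s7 (successors {s6}): φ is false.
  s8 (successors ∅): φ is false.
For instance, at s7:
  At s7: ◇s is true, s is false, so ◇s ∧ s is false.
    At s7: ◇s requires s at some successor in {s6}.
      s holds at s6, so ◇s is true at s7.
Satisfying worlds: {s1, s2, s4, s5, s6}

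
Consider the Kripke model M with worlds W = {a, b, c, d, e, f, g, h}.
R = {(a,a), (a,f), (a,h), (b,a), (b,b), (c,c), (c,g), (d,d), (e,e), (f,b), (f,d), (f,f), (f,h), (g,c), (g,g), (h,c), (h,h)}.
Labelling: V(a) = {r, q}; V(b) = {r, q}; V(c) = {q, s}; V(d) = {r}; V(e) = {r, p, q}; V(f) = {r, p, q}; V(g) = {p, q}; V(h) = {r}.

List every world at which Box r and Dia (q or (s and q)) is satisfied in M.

a, b, e, f

Recall that Box ψ holds at a world iff ψ holds at every accessible world, and Dia ψ holds iff ψ holds at some accessible world.
Let φ = Box r and Dia (q or (s and q)). Evaluate φ at each world:
  a (successors {a, f, h}): φ is true.
  b (successors {a, b}): φ is true.
  c (successors {c, g}): φ is false.
  d (successors {d}): φ is false.
  e (successors {e}): φ is true.
  f (successors {b, d, f, h}): φ is true.
  g (successors {c, g}): φ is false.
  h (successors {c, h}): φ is false.
For instance, at d:
  At d: Box r is true, Dia (q or (s and q)) is false, so Box r and Dia (q or (s and q)) is false.
    At d: Box r requires r at every successor {d}.
      At d: r is true.
    So Box r is true at d.
    At d: Dia (q or (s and q)) requires q or (s and q) at some successor in {d}.
      At d: q or (s and q) is false.
    So Dia (q or (s and q)) is false at d.
Satisfying worlds: {a, b, e, f}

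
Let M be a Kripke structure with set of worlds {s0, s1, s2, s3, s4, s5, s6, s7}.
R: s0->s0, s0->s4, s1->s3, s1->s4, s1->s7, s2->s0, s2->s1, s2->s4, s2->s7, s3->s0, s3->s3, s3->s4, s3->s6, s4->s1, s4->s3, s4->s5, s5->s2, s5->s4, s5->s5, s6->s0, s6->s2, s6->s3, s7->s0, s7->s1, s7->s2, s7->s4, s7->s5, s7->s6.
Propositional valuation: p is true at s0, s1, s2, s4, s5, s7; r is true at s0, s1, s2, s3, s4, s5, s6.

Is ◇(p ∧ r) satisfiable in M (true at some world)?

Yes

Recall that ◇ψ holds at a world iff ψ holds at some accessible world.
Let φ = ◇(p ∧ r). Evaluate φ at each world:
  s0 (successors {s0, s4}): φ is true.
  s1 (successors {s3, s4, s7}): φ is true.
  s2 (successors {s0, s1, s4, s7}): φ is true.
  s3 (successors {s0, s3, s4, s6}): φ is true.
  s4 (successors {s1, s3, s5}): φ is true.
  s5 (successors {s2, s4, s5}): φ is true.
  s6 (successors {s0, s2, s3}): φ is true.
  s7 (successors {s0, s1, s2, s4, s5, s6}): φ is true.
Detail at s0 (witness):
  At s0: ◇(p ∧ r) requires p ∧ r at some successor in {s0, s4}.
    p ∧ r holds at s0, so ◇(p ∧ r) is true at s0.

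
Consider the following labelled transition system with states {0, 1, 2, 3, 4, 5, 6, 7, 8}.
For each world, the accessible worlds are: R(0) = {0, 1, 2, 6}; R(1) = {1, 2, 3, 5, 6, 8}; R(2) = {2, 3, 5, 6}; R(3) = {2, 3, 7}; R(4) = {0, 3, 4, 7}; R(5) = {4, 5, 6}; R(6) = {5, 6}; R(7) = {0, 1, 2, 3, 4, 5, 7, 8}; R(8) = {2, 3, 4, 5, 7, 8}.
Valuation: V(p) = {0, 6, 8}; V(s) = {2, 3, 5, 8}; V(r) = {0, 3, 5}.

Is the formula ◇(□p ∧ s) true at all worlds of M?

Let φ = ◇(□p ∧ s). Evaluate φ at each world:
  0 (successors {0, 1, 2, 6}): φ is false.
  1 (successors {1, 2, 3, 5, 6, 8}): φ is false.
  2 (successors {2, 3, 5, 6}): φ is false.
  3 (successors {2, 3, 7}): φ is false.
  4 (successors {0, 3, 4, 7}): φ is false.
  5 (successors {4, 5, 6}): φ is false.
  6 (successors {5, 6}): φ is false.
  7 (successors {0, 1, 2, 3, 4, 5, 7, 8}): φ is false.
  8 (successors {2, 3, 4, 5, 7, 8}): φ is false.
Detail at 0 (counterexample):
  At 0: ◇(□p ∧ s) requires □p ∧ s at some successor in {0, 1, 2, 6}.
    At 0: □p ∧ s is false.
    At 1: □p ∧ s is false.
    At 2: □p ∧ s is false.
    At 6: □p ∧ s is false.
  So ◇(□p ∧ s) is false at 0.

No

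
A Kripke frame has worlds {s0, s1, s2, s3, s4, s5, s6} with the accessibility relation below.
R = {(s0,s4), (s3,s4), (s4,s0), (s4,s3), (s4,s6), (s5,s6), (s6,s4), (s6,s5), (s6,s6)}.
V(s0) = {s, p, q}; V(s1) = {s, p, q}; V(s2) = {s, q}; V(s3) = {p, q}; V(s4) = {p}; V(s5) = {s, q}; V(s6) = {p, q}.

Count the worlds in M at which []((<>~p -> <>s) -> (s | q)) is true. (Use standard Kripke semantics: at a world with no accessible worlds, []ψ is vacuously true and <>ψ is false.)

Let φ = []((<>~p -> <>s) -> (s | q)). Evaluate φ at each world:
  s0 (successors {s4}): φ is false.
  s1 (successors ∅): φ is true.
  s2 (successors ∅): φ is true.
  s3 (successors {s4}): φ is false.
  s4 (successors {s0, s3, s6}): φ is true.
  s5 (successors {s6}): φ is true.
  s6 (successors {s4, s5, s6}): φ is false.
For instance, at s6:
  At s6: []((<>~p -> <>s) -> (s | q)) requires (<>~p -> <>s) -> (s | q) at every successor {s4, s5, s6}.
    (<>~p -> <>s) -> (s | q) fails at s4, so []((<>~p -> <>s) -> (s | q)) is false at s6.
      At s4: <>~p -> <>s is true, s | q is false, so (<>~p -> <>s) -> (s | q) is false.
Satisfying worlds: {s1, s2, s4, s5}

4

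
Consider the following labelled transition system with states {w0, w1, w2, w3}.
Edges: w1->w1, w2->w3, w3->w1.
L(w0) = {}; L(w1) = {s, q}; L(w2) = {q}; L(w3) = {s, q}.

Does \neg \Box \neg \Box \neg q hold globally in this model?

No

Let φ = \neg \Box \neg \Box \neg q. Evaluate φ at each world:
  w0 (successors ∅): φ is false.
  w1 (successors {w1}): φ is false.
  w2 (successors {w3}): φ is false.
  w3 (successors {w1}): φ is false.
Detail at w0 (counterexample):
  At w0: \Box \neg \Box \neg q is true, so \neg \Box \neg \Box \neg q is false.
    At w0: no accessible worlds, so \Box \neg \Box \neg q holds vacuously.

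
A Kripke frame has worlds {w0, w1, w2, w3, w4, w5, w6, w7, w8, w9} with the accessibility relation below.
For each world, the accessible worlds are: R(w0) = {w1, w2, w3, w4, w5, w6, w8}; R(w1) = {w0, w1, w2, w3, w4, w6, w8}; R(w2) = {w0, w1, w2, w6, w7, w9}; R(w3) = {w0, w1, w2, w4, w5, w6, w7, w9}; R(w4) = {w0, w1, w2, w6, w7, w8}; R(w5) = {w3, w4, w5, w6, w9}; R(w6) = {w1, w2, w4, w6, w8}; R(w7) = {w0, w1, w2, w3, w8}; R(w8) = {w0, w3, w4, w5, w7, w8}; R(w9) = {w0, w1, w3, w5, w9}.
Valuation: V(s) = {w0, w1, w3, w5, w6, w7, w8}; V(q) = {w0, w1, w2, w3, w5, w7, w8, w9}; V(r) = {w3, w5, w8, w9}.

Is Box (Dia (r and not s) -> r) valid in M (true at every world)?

Let φ = Box (Dia (r and not s) -> r). Evaluate φ at each world:
  w0 (successors {w1, w2, w3, w4, w5, w6, w8}): φ is false.
  w1 (successors {w0, w1, w2, w3, w4, w6, w8}): φ is false.
  w2 (successors {w0, w1, w2, w6, w7, w9}): φ is false.
  w3 (successors {w0, w1, w2, w4, w5, w6, w7, w9}): φ is false.
  w4 (successors {w0, w1, w2, w6, w7, w8}): φ is false.
  w5 (successors {w3, w4, w5, w6, w9}): φ is true.
  w6 (successors {w1, w2, w4, w6, w8}): φ is false.
  w7 (successors {w0, w1, w2, w3, w8}): φ is false.
  w8 (successors {w0, w3, w4, w5, w7, w8}): φ is true.
  w9 (successors {w0, w1, w3, w5, w9}): φ is true.
Detail at w0 (counterexample):
  At w0: Box (Dia (r and not s) -> r) requires Dia (r and not s) -> r at every successor {w1, w2, w3, w4, w5, w6, w8}.
    Dia (r and not s) -> r fails at w2, so Box (Dia (r and not s) -> r) is false at w0.
      At w2: Dia (r and not s) is true, r is false, so Dia (r and not s) -> r is false.

No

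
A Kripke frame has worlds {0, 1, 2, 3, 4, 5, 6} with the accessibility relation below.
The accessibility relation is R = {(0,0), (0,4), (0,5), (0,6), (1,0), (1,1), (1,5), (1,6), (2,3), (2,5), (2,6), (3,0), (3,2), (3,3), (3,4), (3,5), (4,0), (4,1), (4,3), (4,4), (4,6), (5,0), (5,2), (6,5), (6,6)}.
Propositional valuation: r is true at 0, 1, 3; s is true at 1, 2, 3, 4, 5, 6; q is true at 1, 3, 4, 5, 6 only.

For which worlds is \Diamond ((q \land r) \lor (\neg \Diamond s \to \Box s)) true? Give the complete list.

Let φ = \Diamond ((q \land r) \lor (\neg \Diamond s \to \Box s)). Evaluate φ at each world:
  0 (successors {0, 4, 5, 6}): φ is true.
  1 (successors {0, 1, 5, 6}): φ is true.
  2 (successors {3, 5, 6}): φ is true.
  3 (successors {0, 2, 3, 4, 5}): φ is true.
  4 (successors {0, 1, 3, 4, 6}): φ is true.
  5 (successors {0, 2}): φ is true.
  6 (successors {5, 6}): φ is true.
For instance, at 5:
  At 5: \Diamond ((q \land r) \lor (\neg \Diamond s \to \Box s)) requires (q \land r) \lor (\neg \Diamond s \to \Box s) at some successor in {0, 2}.
    (q \land r) \lor (\neg \Diamond s \to \Box s) holds at 0, so \Diamond ((q \land r) \lor (\neg \Diamond s \to \Box s)) is true at 5.
      At 0: q \land r is false, \neg \Diamond s \to \Box s is true, so (q \land r) \lor (\neg \Diamond s \to \Box s) is true.
Satisfying worlds: {0, 1, 2, 3, 4, 5, 6}

0, 1, 2, 3, 4, 5, 6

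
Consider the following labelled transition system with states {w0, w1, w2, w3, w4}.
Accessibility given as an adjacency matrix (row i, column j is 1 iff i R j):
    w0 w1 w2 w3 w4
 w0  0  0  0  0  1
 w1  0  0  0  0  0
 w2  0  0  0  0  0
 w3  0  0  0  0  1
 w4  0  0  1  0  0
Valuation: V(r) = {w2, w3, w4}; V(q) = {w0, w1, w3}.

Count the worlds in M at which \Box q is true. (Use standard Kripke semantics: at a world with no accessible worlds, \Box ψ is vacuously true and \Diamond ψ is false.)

Recall that \Box ψ holds at a world iff ψ holds at every accessible world, and \Diamond ψ holds iff ψ holds at some accessible world.
Let φ = \Box q. Evaluate φ at each world:
  w0 (successors {w4}): φ is false.
  w1 (successors ∅): φ is true.
  w2 (successors ∅): φ is true.
  w3 (successors {w4}): φ is false.
  w4 (successors {w2}): φ is false.
For instance, at w0:
  At w0: \Box q requires q at every successor {w4}.
    q fails at w4, so \Box q is false at w0.
Satisfying worlds: {w1, w2}

2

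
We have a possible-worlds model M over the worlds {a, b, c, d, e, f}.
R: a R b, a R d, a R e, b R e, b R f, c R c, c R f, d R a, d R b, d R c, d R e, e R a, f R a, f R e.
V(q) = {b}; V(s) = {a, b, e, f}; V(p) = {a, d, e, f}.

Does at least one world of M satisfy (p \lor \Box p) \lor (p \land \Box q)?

Yes

Let φ = (p \lor \Box p) \lor (p \land \Box q). Evaluate φ at each world:
  a (successors {b, d, e}): φ is true.
  b (successors {e, f}): φ is true.
  c (successors {c, f}): φ is false.
  d (successors {a, b, c, e}): φ is true.
  e (successors {a}): φ is true.
  f (successors {a, e}): φ is true.
Detail at a (witness):
  At a: p \lor \Box p is true, p \land \Box q is false, so (p \lor \Box p) \lor (p \land \Box q) is true.
    At a: p is true, \Box p is false, so p \lor \Box p is true.
      At a: \Box p requires p at every successor {b, d, e}.
        p fails at b, so \Box p is false at a.
    At a: p is true, \Box q is false, so p \land \Box q is false.
      At a: \Box q requires q at every successor {b, d, e}.
        q fails at d, so \Box q is false at a.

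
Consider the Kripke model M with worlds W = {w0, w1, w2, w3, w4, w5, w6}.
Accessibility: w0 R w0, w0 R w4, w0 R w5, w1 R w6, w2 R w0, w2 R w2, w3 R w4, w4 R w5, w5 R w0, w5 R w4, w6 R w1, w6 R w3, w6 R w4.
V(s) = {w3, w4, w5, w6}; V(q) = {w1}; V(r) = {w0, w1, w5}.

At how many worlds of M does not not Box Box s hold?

2

Let φ = not not Box Box s. Evaluate φ at each world:
  w0 (successors {w0, w4, w5}): φ is false.
  w1 (successors {w6}): φ is false.
  w2 (successors {w0, w2}): φ is false.
  w3 (successors {w4}): φ is true.
  w4 (successors {w5}): φ is false.
  w5 (successors {w0, w4}): φ is false.
  w6 (successors {w1, w3, w4}): φ is true.
For instance, at w6:
  At w6: not Box Box s is false, so not not Box Box s is true.
    At w6: Box Box s is true, so not Box Box s is false.
      At w6: Box Box s requires Box s at every successor {w1, w3, w4}.
        At w1: Box s is true.
        At w3: Box s is true.
        At w4: Box s is true.
      So Box Box s is true at w6.
Satisfying worlds: {w3, w6}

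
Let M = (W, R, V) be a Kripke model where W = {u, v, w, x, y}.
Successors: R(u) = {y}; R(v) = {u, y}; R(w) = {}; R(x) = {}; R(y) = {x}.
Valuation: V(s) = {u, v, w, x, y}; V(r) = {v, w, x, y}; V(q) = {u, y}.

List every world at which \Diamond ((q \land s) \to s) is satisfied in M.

u, v, y

Recall that \Diamond ψ holds at a world iff ψ holds at some accessible world.
Let φ = \Diamond ((q \land s) \to s). Evaluate φ at each world:
  u (successors {y}): φ is true.
  v (successors {u, y}): φ is true.
  w (successors ∅): φ is false.
  x (successors ∅): φ is false.
  y (successors {x}): φ is true.
For instance, at u:
  At u: \Diamond ((q \land s) \to s) requires (q \land s) \to s at some successor in {y}.
    (q \land s) \to s holds at y, so \Diamond ((q \land s) \to s) is true at u.
Satisfying worlds: {u, v, y}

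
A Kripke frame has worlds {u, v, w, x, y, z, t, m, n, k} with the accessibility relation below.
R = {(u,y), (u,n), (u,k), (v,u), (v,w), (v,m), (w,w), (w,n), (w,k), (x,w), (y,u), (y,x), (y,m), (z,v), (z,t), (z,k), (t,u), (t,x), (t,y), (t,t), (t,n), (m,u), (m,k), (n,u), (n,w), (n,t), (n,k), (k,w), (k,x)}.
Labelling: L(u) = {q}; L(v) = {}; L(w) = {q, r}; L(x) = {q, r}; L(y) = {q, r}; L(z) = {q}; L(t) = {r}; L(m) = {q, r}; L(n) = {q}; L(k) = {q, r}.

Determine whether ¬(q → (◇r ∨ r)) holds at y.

At y: q → (◇r ∨ r) is true, so ¬(q → (◇r ∨ r)) is false.
  At y: q is true, ◇r ∨ r is true, so q → (◇r ∨ r) is true.
    At y: ◇r is true, r is true, so ◇r ∨ r is true.
      At y: ◇r requires r at some successor in {u, x, m}.
        r holds at x, so ◇r is true at y.

No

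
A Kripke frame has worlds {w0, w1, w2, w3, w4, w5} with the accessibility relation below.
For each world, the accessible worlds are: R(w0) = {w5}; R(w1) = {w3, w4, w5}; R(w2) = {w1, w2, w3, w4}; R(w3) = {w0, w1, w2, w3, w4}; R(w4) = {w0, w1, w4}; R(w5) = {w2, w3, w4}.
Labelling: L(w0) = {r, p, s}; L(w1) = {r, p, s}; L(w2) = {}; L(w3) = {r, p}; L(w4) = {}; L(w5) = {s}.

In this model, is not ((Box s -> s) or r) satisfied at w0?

At w0: (Box s -> s) or r is true, so not ((Box s -> s) or r) is false.
  At w0: Box s -> s is true, r is true, so (Box s -> s) or r is true.
    At w0: Box s is true, s is true, so Box s -> s is true.
      At w0: Box s requires s at every successor {w5}.
        At w5: s is true.
      So Box s is true at w0.

No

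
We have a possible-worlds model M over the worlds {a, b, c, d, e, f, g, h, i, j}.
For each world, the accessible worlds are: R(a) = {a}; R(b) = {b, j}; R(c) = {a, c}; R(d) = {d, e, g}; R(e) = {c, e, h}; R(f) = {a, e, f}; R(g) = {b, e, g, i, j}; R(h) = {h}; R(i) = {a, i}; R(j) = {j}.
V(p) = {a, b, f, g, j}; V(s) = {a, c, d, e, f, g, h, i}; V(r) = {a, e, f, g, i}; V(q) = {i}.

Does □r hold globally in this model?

No

Let φ = □r. Evaluate φ at each world:
  a (successors {a}): φ is true.
  b (successors {b, j}): φ is false.
  c (successors {a, c}): φ is false.
  d (successors {d, e, g}): φ is false.
  e (successors {c, e, h}): φ is false.
  f (successors {a, e, f}): φ is true.
  g (successors {b, e, g, i, j}): φ is false.
  h (successors {h}): φ is false.
  i (successors {a, i}): φ is true.
  j (successors {j}): φ is false.
Detail at b (counterexample):
  At b: □r requires r at every successor {b, j}.
    r fails at b, so □r is false at b.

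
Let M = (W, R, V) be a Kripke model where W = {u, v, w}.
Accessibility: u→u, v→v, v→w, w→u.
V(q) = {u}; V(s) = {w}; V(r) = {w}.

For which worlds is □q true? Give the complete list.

u, w

Let φ = □q. Evaluate φ at each world:
  u (successors {u}): φ is true.
  v (successors {v, w}): φ is false.
  w (successors {u}): φ is true.
For instance, at u:
  At u: □q requires q at every successor {u}.
    At u: q is true.
  So □q is true at u.
Satisfying worlds: {u, w}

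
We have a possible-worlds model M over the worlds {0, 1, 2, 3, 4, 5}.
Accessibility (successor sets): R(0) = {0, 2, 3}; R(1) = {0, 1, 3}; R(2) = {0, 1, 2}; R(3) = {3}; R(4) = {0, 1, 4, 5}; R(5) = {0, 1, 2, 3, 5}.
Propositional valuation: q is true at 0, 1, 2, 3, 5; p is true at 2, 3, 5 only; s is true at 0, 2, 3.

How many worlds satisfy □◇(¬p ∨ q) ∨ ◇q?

Let φ = □◇(¬p ∨ q) ∨ ◇q. Evaluate φ at each world:
  0 (successors {0, 2, 3}): φ is true.
  1 (successors {0, 1, 3}): φ is true.
  2 (successors {0, 1, 2}): φ is true.
  3 (successors {3}): φ is true.
  4 (successors {0, 1, 4, 5}): φ is true.
  5 (successors {0, 1, 2, 3, 5}): φ is true.
For instance, at 2:
  At 2: □◇(¬p ∨ q) is true, ◇q is true, so □◇(¬p ∨ q) ∨ ◇q is true.
    At 2: □◇(¬p ∨ q) requires ◇(¬p ∨ q) at every successor {0, 1, 2}.
      At 0: ◇(¬p ∨ q) is true.
      At 1: ◇(¬p ∨ q) is true.
      At 2: ◇(¬p ∨ q) is true.
    So □◇(¬p ∨ q) is true at 2.
    At 2: ◇q requires q at some successor in {0, 1, 2}.
      q holds at 0, so ◇q is true at 2.
Satisfying worlds: {0, 1, 2, 3, 4, 5}

6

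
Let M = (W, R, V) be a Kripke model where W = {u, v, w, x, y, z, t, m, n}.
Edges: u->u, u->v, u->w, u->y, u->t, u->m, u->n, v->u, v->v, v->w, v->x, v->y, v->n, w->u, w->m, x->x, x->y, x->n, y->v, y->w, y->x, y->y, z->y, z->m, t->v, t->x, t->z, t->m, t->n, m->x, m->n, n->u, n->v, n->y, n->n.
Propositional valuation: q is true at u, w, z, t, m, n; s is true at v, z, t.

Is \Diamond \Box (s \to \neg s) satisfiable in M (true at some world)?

Yes

Let φ = \Diamond \Box (s \to \neg s). Evaluate φ at each world:
  u (successors {u, v, w, y, t, m, n}): φ is true.
  v (successors {u, v, w, x, y, n}): φ is true.
  w (successors {u, m}): φ is true.
  x (successors {x, y, n}): φ is true.
  y (successors {v, w, x, y}): φ is true.
  z (successors {y, m}): φ is true.
  t (successors {v, x, z, m, n}): φ is true.
  m (successors {x, n}): φ is true.
  n (successors {u, v, y, n}): φ is false.
Detail at u (witness):
  At u: \Diamond \Box (s \to \neg s) requires \Box (s \to \neg s) at some successor in {u, v, w, y, t, m, n}.
    \Box (s \to \neg s) holds at w, so \Diamond \Box (s \to \neg s) is true at u.
      At w: \Box (s \to \neg s) requires s \to \neg s at every successor {u, m}.
        At u: s \to \neg s is true.
        At m: s \to \neg s is true.
      So \Box (s \to \neg s) is true at w.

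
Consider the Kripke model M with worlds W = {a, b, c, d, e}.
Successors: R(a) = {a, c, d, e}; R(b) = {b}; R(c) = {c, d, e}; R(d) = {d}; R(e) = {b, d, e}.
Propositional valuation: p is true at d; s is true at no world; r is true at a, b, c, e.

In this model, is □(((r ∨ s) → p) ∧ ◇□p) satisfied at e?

No

At e: □(((r ∨ s) → p) ∧ ◇□p) requires ((r ∨ s) → p) ∧ ◇□p at every successor {b, d, e}.
  ((r ∨ s) → p) ∧ ◇□p fails at b, so □(((r ∨ s) → p) ∧ ◇□p) is false at e.
    At b: (r ∨ s) → p is false, ◇□p is false, so ((r ∨ s) → p) ∧ ◇□p is false.
      At b: ◇□p requires □p at some successor in {b}.
        At b: □p is false.
      So ◇□p is false at b.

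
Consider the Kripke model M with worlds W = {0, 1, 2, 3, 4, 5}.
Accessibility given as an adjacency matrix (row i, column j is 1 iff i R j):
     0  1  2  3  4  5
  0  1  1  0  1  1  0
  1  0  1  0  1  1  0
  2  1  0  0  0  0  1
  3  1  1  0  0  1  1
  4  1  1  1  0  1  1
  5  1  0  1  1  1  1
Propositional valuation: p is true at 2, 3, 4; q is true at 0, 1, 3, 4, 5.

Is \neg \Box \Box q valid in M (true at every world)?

Let φ = \neg \Box \Box q. Evaluate φ at each world:
  0 (successors {0, 1, 3, 4}): φ is true.
  1 (successors {1, 3, 4}): φ is true.
  2 (successors {0, 5}): φ is true.
  3 (successors {0, 1, 4, 5}): φ is true.
  4 (successors {0, 1, 2, 4, 5}): φ is true.
  5 (successors {0, 2, 3, 4, 5}): φ is true.
For instance, at 1:
  At 1: \Box \Box q is false, so \neg \Box \Box q is true.
    At 1: \Box \Box q requires \Box q at every successor {1, 3, 4}.
      \Box q fails at 4, so \Box \Box q is false at 1.

Yes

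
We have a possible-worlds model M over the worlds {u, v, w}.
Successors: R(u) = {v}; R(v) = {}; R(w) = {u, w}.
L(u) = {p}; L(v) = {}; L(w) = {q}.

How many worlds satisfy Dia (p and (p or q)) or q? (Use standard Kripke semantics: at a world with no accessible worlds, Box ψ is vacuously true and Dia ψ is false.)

Let φ = Dia (p and (p or q)) or q. Evaluate φ at each world:
  u (successors {v}): φ is false.
  v (successors ∅): φ is false.
  w (successors {u, w}): φ is true.
For instance, at u:
  At u: Dia (p and (p or q)) is false, q is false, so Dia (p and (p or q)) or q is false.
    At u: Dia (p and (p or q)) requires p and (p or q) at some successor in {v}.
      At v: p and (p or q) is false.
    So Dia (p and (p or q)) is false at u.
Satisfying worlds: {w}

1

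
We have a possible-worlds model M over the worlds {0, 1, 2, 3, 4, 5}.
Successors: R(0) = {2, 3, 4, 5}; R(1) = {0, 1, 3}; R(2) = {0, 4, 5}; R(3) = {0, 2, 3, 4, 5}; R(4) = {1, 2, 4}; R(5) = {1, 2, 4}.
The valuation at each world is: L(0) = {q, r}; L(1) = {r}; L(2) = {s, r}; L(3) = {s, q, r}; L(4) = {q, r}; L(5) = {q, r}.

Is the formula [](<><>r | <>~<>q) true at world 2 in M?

Yes

At 2: [](<><>r | <>~<>q) requires <><>r | <>~<>q at every successor {0, 4, 5}.
    At 0: <><>r is true, <>~<>q is false, so <><>r | <>~<>q is true.
      At 0: <><>r requires <>r at some successor in {2, 3, 4, 5}.
        <>r holds at 2, so <><>r is true at 0.
      At 0: <>~<>q requires ~<>q at some successor in {2, 3, 4, 5}.
        At 2: ~<>q is false.
        At 3: ~<>q is false.
        At 4: ~<>q is false.
        At 5: ~<>q is false.
      So <>~<>q is false at 0.
    At 4: <><>r is true, <>~<>q is false, so <><>r | <>~<>q is true.
      At 4: <><>r requires <>r at some successor in {1, 2, 4}.
        <>r holds at 1, so <><>r is true at 4.
      At 4: <>~<>q requires ~<>q at some successor in {1, 2, 4}.
        At 1: ~<>q is false.
        At 2: ~<>q is false.
        At 4: ~<>q is false.
      So <>~<>q is false at 4.
    At 5: <><>r is true, <>~<>q is false, so <><>r | <>~<>q is true.
      At 5: <><>r requires <>r at some successor in {1, 2, 4}.
        <>r holds at 1, so <><>r is true at 5.
      At 5: <>~<>q requires ~<>q at some successor in {1, 2, 4}.
        At 1: ~<>q is false.
        At 2: ~<>q is false.
        At 4: ~<>q is false.
      So <>~<>q is false at 5.
So [](<><>r | <>~<>q) is true at 2.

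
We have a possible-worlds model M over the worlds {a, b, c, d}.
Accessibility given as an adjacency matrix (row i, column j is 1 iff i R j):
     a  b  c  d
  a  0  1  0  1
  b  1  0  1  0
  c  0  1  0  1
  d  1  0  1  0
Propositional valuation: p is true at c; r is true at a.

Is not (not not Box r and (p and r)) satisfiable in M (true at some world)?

Let φ = not (not not Box r and (p and r)). Evaluate φ at each world:
  a (successors {b, d}): φ is true.
  b (successors {a, c}): φ is true.
  c (successors {b, d}): φ is true.
  d (successors {a, c}): φ is true.
Detail at a (witness):
  At a: not not Box r and (p and r) is false, so not (not not Box r and (p and r)) is true.
    At a: not not Box r is false, p and r is false, so not not Box r and (p and r) is false.
      At a: not Box r is true, so not not Box r is false.

Yes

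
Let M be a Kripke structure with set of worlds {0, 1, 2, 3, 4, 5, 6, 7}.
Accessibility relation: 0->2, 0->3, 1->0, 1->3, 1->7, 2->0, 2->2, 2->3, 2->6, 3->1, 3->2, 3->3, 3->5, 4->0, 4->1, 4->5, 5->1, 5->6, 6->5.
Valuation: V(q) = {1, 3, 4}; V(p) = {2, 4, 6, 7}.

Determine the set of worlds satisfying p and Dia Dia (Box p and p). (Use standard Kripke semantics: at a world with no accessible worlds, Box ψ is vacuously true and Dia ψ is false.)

Recall that Box ψ holds at a world iff ψ holds at every accessible world, and Dia ψ holds iff ψ holds at some accessible world.
Let φ = p and Dia Dia (Box p and p). Evaluate φ at each world:
  0 (successors {2, 3}): φ is false.
  1 (successors {0, 3, 7}): φ is false.
  2 (successors {0, 2, 3, 6}): φ is false.
  3 (successors {1, 2, 3, 5}): φ is false.
  4 (successors {0, 1, 5}): φ is true.
  5 (successors {1, 6}): φ is false.
  6 (successors {5}): φ is false.
  7 (successors ∅): φ is false.
For instance, at 1:
  At 1: p is false, Dia Dia (Box p and p) is false, so p and Dia Dia (Box p and p) is false.
    At 1: Dia Dia (Box p and p) requires Dia (Box p and p) at some successor in {0, 3, 7}.
      At 0: Dia (Box p and p) is false.
      At 3: Dia (Box p and p) is false.
      At 7: Dia (Box p and p) is false.
    So Dia Dia (Box p and p) is false at 1.
Satisfying worlds: {4}

4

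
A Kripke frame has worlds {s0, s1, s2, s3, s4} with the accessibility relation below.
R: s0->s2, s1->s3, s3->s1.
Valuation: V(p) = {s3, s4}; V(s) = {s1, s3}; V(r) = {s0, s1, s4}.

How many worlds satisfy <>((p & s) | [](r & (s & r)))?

Recall that []ψ holds at a world iff ψ holds at every accessible world, and <>ψ holds iff ψ holds at some accessible world.
Let φ = <>((p & s) | [](r & (s & r))). Evaluate φ at each world:
  s0 (successors {s2}): φ is true.
  s1 (successors {s3}): φ is true.
  s2 (successors ∅): φ is false.
  s3 (successors {s1}): φ is false.
  s4 (successors ∅): φ is false.
For instance, at s1:
  At s1: <>((p & s) | [](r & (s & r))) requires (p & s) | [](r & (s & r)) at some successor in {s3}.
    (p & s) | [](r & (s & r)) holds at s3, so <>((p & s) | [](r & (s & r))) is true at s1.
      At s3: p & s is true, [](r & (s & r)) is true, so (p & s) | [](r & (s & r)) is true.
Satisfying worlds: {s0, s1}

2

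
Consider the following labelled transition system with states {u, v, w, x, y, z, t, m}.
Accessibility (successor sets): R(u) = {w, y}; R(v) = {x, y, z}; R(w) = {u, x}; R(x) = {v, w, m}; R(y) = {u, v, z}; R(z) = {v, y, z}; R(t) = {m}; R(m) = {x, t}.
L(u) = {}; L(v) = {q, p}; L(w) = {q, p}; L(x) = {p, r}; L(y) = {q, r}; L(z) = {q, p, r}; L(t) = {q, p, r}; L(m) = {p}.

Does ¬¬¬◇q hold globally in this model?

No

Let φ = ¬¬¬◇q. Evaluate φ at each world:
  u (successors {w, y}): φ is false.
  v (successors {x, y, z}): φ is false.
  w (successors {u, x}): φ is true.
  x (successors {v, w, m}): φ is false.
  y (successors {u, v, z}): φ is false.
  z (successors {v, y, z}): φ is false.
  t (successors {m}): φ is true.
  m (successors {x, t}): φ is false.
Detail at u (counterexample):
  At u: ¬¬◇q is true, so ¬¬¬◇q is false.
    At u: ¬◇q is false, so ¬¬◇q is true.
      At u: ◇q is true, so ¬◇q is false.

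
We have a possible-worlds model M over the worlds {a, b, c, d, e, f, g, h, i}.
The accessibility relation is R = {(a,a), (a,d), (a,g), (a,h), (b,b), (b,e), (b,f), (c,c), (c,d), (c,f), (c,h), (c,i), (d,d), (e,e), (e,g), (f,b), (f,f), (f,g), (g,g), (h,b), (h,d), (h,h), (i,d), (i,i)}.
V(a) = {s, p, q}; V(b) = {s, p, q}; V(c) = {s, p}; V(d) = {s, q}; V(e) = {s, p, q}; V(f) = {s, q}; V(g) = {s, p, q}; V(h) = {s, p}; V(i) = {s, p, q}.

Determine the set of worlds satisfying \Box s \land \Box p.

Let φ = \Box s \land \Box p. Evaluate φ at each world:
  a (successors {a, d, g, h}): φ is false.
  b (successors {b, e, f}): φ is false.
  c (successors {c, d, f, h, i}): φ is false.
  d (successors {d}): φ is false.
  e (successors {e, g}): φ is true.
  f (successors {b, f, g}): φ is false.
  g (successors {g}): φ is true.
  h (successors {b, d, h}): φ is false.
  i (successors {d, i}): φ is false.
For instance, at i:
  At i: \Box s is true, \Box p is false, so \Box s \land \Box p is false.
    At i: \Box s requires s at every successor {d, i}.
      At d: s is true.
      At i: s is true.
    So \Box s is true at i.
    At i: \Box p requires p at every successor {d, i}.
      p fails at d, so \Box p is false at i.
Satisfying worlds: {e, g}

e, g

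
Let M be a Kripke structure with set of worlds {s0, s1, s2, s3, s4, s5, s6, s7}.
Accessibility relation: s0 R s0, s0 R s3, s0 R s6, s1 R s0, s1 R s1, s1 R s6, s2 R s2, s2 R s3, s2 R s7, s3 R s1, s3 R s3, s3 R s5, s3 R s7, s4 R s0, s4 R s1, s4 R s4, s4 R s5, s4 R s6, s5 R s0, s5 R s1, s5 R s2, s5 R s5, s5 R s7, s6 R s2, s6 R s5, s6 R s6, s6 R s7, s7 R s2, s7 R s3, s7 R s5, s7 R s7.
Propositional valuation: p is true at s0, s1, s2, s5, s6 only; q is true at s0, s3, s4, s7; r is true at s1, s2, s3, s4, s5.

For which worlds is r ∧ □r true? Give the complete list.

Let φ = r ∧ □r. Evaluate φ at each world:
  s0 (successors {s0, s3, s6}): φ is false.
  s1 (successors {s0, s1, s6}): φ is false.
  s2 (successors {s2, s3, s7}): φ is false.
  s3 (successors {s1, s3, s5, s7}): φ is false.
  s4 (successors {s0, s1, s4, s5, s6}): φ is false.
  s5 (successors {s0, s1, s2, s5, s7}): φ is false.
  s6 (successors {s2, s5, s6, s7}): φ is false.
  s7 (successors {s2, s3, s5, s7}): φ is false.
For instance, at s2:
  At s2: r is true, □r is false, so r ∧ □r is false.
    At s2: □r requires r at every successor {s2, s3, s7}.
      r fails at s7, so □r is false at s2.
Satisfying worlds: none.

none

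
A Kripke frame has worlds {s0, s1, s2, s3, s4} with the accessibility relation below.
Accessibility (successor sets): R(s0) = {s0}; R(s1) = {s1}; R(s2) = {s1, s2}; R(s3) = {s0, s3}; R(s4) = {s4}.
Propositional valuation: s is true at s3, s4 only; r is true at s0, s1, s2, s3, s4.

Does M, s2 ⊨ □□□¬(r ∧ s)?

Yes

At s2: □□□¬(r ∧ s) requires □□¬(r ∧ s) at every successor {s1, s2}.
    At s1: □□¬(r ∧ s) requires □¬(r ∧ s) at every successor {s1}.
      At s1: □¬(r ∧ s) is true.
    So □□¬(r ∧ s) is true at s1.
    At s2: □□¬(r ∧ s) requires □¬(r ∧ s) at every successor {s1, s2}.
      At s1: □¬(r ∧ s) is true.
      At s2: □¬(r ∧ s) is true.
    So □□¬(r ∧ s) is true at s2.
So □□□¬(r ∧ s) is true at s2.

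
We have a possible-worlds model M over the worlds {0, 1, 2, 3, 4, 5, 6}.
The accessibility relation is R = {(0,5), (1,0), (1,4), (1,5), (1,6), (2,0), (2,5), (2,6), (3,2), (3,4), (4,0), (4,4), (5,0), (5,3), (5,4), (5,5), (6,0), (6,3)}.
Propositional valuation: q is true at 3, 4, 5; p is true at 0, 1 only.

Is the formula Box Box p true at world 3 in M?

No

Recall that Box ψ holds at a world iff ψ holds at every accessible world, and Dia ψ holds iff ψ holds at some accessible world.
At 3: Box Box p requires Box p at every successor {2, 4}.
  Box p fails at 2, so Box Box p is false at 3.
    At 2: Box p requires p at every successor {0, 5, 6}.
      p fails at 5, so Box p is false at 2.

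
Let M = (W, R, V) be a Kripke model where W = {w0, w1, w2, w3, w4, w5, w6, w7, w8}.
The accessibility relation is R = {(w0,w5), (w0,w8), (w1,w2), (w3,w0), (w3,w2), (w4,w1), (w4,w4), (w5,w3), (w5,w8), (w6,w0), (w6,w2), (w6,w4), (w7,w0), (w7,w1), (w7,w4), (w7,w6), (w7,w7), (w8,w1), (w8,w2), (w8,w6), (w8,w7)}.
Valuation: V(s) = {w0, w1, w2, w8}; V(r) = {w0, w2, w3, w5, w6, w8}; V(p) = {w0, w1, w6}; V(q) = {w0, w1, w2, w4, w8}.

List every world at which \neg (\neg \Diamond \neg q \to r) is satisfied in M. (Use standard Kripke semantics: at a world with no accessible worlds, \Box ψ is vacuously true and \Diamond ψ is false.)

Let φ = \neg (\neg \Diamond \neg q \to r). Evaluate φ at each world:
  w0 (successors {w5, w8}): φ is false.
  w1 (successors {w2}): φ is true.
  w2 (successors ∅): φ is false.
  w3 (successors {w0, w2}): φ is false.
  w4 (successors {w1, w4}): φ is true.
  w5 (successors {w3, w8}): φ is false.
  w6 (successors {w0, w2, w4}): φ is false.
  w7 (successors {w0, w1, w4, w6, w7}): φ is false.
  w8 (successors {w1, w2, w6, w7}): φ is false.
For instance, at w0:
  At w0: \neg \Diamond \neg q \to r is true, so \neg (\neg \Diamond \neg q \to r) is false.
    At w0: \neg \Diamond \neg q is false, r is true, so \neg \Diamond \neg q \to r is true.
      At w0: \Diamond \neg q is true, so \neg \Diamond \neg q is false.
Satisfying worlds: {w1, w4}

w1, w4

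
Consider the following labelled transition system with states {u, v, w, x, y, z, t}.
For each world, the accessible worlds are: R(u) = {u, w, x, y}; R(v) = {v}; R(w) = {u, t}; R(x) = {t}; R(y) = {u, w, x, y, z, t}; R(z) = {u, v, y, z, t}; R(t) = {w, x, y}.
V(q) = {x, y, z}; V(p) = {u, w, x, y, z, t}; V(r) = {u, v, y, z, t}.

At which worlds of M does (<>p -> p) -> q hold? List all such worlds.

Recall that <>ψ holds at a world iff ψ holds at some accessible world.
Let φ = (<>p -> p) -> q. Evaluate φ at each world:
  u (successors {u, w, x, y}): φ is false.
  v (successors {v}): φ is false.
  w (successors {u, t}): φ is false.
  x (successors {t}): φ is true.
  y (successors {u, w, x, y, z, t}): φ is true.
  z (successors {u, v, y, z, t}): φ is true.
  t (successors {w, x, y}): φ is false.
For instance, at z:
  At z: <>p -> p is true, q is true, so (<>p -> p) -> q is true.
    At z: <>p is true, p is true, so <>p -> p is true.
      At z: <>p requires p at some successor in {u, v, y, z, t}.
        p holds at u, so <>p is true at z.
Satisfying worlds: {x, y, z}

x, y, z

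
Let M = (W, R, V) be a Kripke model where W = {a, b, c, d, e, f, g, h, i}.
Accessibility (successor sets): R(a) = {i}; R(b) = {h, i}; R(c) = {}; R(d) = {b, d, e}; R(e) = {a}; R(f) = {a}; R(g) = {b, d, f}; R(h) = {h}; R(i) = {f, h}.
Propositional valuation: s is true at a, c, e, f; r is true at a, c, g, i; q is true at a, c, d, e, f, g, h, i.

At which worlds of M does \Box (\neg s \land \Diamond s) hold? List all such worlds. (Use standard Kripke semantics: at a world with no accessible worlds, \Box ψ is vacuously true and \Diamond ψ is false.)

a, c

Let φ = \Box (\neg s \land \Diamond s). Evaluate φ at each world:
  a (successors {i}): φ is true.
  b (successors {h, i}): φ is false.
  c (successors ∅): φ is true.
  d (successors {b, d, e}): φ is false.
  e (successors {a}): φ is false.
  f (successors {a}): φ is false.
  g (successors {b, d, f}): φ is false.
  h (successors {h}): φ is false.
  i (successors {f, h}): φ is false.
For instance, at g:
  At g: \Box (\neg s \land \Diamond s) requires \neg s \land \Diamond s at every successor {b, d, f}.
    \neg s \land \Diamond s fails at b, so \Box (\neg s \land \Diamond s) is false at g.
      At b: \neg s is true, \Diamond s is false, so \neg s \land \Diamond s is false.
Satisfying worlds: {a, c}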